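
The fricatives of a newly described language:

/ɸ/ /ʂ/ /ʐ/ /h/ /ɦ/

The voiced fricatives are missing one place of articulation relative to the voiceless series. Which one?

place of articulation  voiceless  voiced  
bilabial          ɸ         —       
retroflex         ʂ         ʐ       
glottal           h         ɦ       
Every place of articulation has a voiced member except bilabial, where /β/ would be expected.

bilabial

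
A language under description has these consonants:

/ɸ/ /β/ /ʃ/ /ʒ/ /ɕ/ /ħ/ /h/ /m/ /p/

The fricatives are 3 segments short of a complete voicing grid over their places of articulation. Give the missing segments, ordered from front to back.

Voiceless: /ɸ/ (bilabial), /ʃ/ (postalveolar), /ɕ/ (alveolo-palatal), /ħ/ (pharyngeal), /h/ (glottal).
Voiced: /β/ (bilabial), /ʒ/ (postalveolar).
Gaps, from front to back: alveolo-palatal lacks voiced (/ʑ/); pharyngeal lacks voiced (/ʕ/); glottal lacks voiced (/ɦ/).

/ʑ/, /ʕ/, /ɦ/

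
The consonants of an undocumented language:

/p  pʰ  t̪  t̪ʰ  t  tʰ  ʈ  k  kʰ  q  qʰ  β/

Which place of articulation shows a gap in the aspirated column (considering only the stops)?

retroflex

bilabial: plain /p/, aspirated /pʰ/.
dental: plain /t̪/, aspirated /t̪ʰ/.
alveolar: plain /t/, aspirated /tʰ/.
retroflex: plain /ʈ/, aspirated —.
velar: plain /k/, aspirated /kʰ/.
uvular: plain /q/, aspirated /qʰ/.
Every place of articulation has an aspirated member except retroflex, where /ʈʰ/ would be expected.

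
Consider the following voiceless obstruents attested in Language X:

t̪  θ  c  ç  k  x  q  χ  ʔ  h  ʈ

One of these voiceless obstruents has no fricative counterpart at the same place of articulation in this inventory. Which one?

/ʈ/

Dental: /t̪/ ~ /θ/
Palatal: /c/ ~ /ç/
Velar: /k/ ~ /x/
Uvular: /q/ ~ /χ/
Glottal: /ʔ/ ~ /h/
Retroflex: only /ʈ/ (stop); no fricative partner.
So /ʈ/ is the unpaired segment.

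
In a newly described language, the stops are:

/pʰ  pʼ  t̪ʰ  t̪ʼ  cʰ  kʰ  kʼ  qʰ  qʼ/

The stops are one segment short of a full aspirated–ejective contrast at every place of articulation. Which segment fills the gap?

/cʼ/

Aspirated: /pʰ/ (bilabial), /t̪ʰ/ (dental), /cʰ/ (palatal), /kʰ/ (velar), /qʰ/ (uvular).
Ejective: /pʼ/ (bilabial), /t̪ʼ/ (dental), /kʼ/ (velar), /qʼ/ (uvular).
The palatal row has no ejective member, so the gap is the ejective palatal stop /cʼ/.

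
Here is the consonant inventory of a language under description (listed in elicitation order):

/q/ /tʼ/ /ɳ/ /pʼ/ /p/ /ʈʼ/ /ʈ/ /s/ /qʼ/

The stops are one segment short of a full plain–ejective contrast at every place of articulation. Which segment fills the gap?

place of articulation  plain     ejective
bilabial          p         pʼ      
alveolar          —         tʼ      
retroflex         ʈ         ʈʼ      
uvular            q         qʼ      
The alveolar row has no plain member, so the gap is the plain alveolar stop /t/.

/t/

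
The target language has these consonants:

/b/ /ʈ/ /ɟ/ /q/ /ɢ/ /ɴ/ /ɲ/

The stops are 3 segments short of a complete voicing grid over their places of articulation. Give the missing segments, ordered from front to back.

/p/, /ɖ/, /c/

place of articulation  voiceless  voiced  
bilabial          —         b       
retroflex         ʈ         —       
palatal           —         ɟ       
uvular            q         ɢ       
Gaps, from front to back: bilabial lacks voiceless (/p/); retroflex lacks voiced (/ɖ/); palatal lacks voiceless (/c/).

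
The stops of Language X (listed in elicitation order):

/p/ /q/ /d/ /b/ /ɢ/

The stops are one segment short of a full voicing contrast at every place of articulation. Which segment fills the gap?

/t/

place of articulation  voiceless  voiced  
bilabial          p         b       
alveolar          —         d       
uvular            q         ɢ       
The alveolar row has no voiceless member, so the gap is the voiceless alveolar stop /t/.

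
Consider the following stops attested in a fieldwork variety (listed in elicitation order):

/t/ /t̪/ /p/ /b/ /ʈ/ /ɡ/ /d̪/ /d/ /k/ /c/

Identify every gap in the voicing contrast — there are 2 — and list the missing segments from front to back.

place of articulation  voiceless  voiced  
bilabial          p         b       
dental            t̪        d̪      
alveolar          t         d       
retroflex         ʈ         —       
palatal           c         —       
velar             k         ɡ       
Gaps, from front to back: retroflex lacks voiced (/ɖ/); palatal lacks voiced (/ɟ/).

/ɖ/, /ɟ/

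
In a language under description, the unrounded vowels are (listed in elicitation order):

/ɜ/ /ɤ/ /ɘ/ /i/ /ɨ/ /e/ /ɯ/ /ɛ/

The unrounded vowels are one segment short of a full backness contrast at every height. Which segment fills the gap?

height            front     central   back    
high              i         ɨ         ɯ       
high-mid          e         ɘ         ɤ       
low-mid           ɛ         ɜ         —       
The low-mid row has no back member, so the gap is the low-mid back unrounded vowel /ʌ/.

/ʌ/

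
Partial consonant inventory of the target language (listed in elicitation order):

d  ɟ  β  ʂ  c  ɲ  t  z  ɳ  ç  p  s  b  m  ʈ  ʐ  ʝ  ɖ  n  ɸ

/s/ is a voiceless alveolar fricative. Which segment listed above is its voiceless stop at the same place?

The voiceless stop at the same place is a voiceless alveolar stop — in this inventory, /t/.

/t/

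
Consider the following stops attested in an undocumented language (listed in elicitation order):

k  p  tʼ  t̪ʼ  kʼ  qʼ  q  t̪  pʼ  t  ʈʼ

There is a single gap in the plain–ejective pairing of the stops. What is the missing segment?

/ʈ/

Plain: /p/ (bilabial), /t̪/ (dental), /t/ (alveolar), /k/ (velar), /q/ (uvular).
Ejective: /pʼ/ (bilabial), /t̪ʼ/ (dental), /tʼ/ (alveolar), /ʈʼ/ (retroflex), /kʼ/ (velar), /qʼ/ (uvular).
The retroflex row has no plain member, so the gap is the plain retroflex stop /ʈ/.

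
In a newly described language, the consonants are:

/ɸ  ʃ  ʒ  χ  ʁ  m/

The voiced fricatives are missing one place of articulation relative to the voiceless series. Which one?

bilabial

Voiceless: /ɸ/ (bilabial), /ʃ/ (postalveolar), /χ/ (uvular).
Voiced: /ʒ/ (postalveolar), /ʁ/ (uvular).
Every place of articulation has a voiced member except bilabial, where /β/ would be expected.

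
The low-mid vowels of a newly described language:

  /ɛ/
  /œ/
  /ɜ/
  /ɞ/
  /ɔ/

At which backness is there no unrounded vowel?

Unrounded: /ɛ/ (front), /ɜ/ (central).
Rounded: /œ/ (front), /ɞ/ (central), /ɔ/ (back).
Every backness has an unrounded member except back, where /ʌ/ would be expected.

back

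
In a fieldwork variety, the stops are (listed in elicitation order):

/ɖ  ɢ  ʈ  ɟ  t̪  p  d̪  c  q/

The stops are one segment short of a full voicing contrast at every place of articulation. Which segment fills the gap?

place of articulation  voiceless  voiced  
bilabial          p         —       
dental            t̪        d̪      
retroflex         ʈ         ɖ       
palatal           c         ɟ       
uvular            q         ɢ       
The bilabial row has no voiced member, so the gap is the voiced bilabial stop /b/.

/b/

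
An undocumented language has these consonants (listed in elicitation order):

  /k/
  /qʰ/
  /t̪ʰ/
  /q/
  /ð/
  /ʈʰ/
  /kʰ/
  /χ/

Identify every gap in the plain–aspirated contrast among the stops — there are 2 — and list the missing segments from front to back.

dental: plain —, aspirated /t̪ʰ/.
retroflex: plain —, aspirated /ʈʰ/.
velar: plain /k/, aspirated /kʰ/.
uvular: plain /q/, aspirated /qʰ/.
Gaps, from front to back: dental lacks plain (/t̪/); retroflex lacks plain (/ʈ/).

/t̪/, /ʈ/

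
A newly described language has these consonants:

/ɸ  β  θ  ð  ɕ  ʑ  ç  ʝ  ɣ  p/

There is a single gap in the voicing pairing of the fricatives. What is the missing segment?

place of articulation  voiceless  voiced  
bilabial          ɸ         β       
dental            θ         ð       
alveolo-palatal   ɕ         ʑ       
palatal           ç         ʝ       
velar             —         ɣ       
The velar row has no voiceless member, so the gap is the voiceless velar fricative /x/.

/x/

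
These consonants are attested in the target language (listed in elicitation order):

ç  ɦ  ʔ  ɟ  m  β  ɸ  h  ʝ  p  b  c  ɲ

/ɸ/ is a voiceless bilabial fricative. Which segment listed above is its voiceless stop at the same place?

/p/

The voiceless stop at the same place is a voiceless bilabial stop — in this inventory, /p/.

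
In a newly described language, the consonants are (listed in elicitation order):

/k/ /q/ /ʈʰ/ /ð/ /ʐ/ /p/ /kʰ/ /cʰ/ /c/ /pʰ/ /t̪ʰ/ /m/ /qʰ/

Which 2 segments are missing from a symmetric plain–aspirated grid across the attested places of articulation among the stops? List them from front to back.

/t̪/, /ʈ/

place of articulation  plain     aspirated
bilabial          p         pʰ      
dental            —         t̪ʰ     
retroflex         —         ʈʰ      
palatal           c         cʰ      
velar             k         kʰ      
uvular            q         qʰ      
Gaps, from front to back: dental lacks plain (/t̪/); retroflex lacks plain (/ʈ/).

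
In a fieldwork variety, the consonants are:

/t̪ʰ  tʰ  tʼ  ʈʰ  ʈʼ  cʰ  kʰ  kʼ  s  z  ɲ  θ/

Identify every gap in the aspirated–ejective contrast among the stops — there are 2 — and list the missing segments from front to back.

/t̪ʼ/, /cʼ/

dental: aspirated /t̪ʰ/, ejective —.
alveolar: aspirated /tʰ/, ejective /tʼ/.
retroflex: aspirated /ʈʰ/, ejective /ʈʼ/.
palatal: aspirated /cʰ/, ejective —.
velar: aspirated /kʰ/, ejective /kʼ/.
Gaps, from front to back: dental lacks ejective (/t̪ʼ/); palatal lacks ejective (/cʼ/).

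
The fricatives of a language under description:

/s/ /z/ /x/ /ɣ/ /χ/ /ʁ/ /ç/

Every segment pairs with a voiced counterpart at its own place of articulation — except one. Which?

Alveolar: /s/ ~ /z/
Velar: /x/ ~ /ɣ/
Uvular: /χ/ ~ /ʁ/
Palatal: only /ç/ (voiceless); no voiced partner.
So /ç/ is the unpaired segment.

/ç/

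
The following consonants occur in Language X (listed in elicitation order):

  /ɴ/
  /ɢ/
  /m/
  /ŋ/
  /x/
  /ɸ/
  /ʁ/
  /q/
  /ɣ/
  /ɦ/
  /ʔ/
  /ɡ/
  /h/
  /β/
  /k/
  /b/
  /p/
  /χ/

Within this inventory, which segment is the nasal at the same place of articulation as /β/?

/m/

/β/ is a voiced bilabial fricative.
The nasal at the same place is a bilabial nasal — in this inventory, /m/.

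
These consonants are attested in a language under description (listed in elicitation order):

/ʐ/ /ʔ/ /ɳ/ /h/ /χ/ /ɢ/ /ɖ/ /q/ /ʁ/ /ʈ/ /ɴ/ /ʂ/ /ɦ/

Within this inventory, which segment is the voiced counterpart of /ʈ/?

/ʈ/ is a voiceless retroflex stop.
The voiced counterpart is a voiced retroflex stop — in this inventory, /ɖ/.

/ɖ/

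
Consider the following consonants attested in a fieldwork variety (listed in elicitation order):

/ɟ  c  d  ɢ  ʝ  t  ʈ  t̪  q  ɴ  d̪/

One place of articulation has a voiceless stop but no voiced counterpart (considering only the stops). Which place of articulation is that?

place of articulation  voiceless  voiced  
dental            t̪        d̪      
alveolar          t         d       
retroflex         ʈ         —       
palatal           c         ɟ       
uvular            q         ɢ       
Every place of articulation has a voiced member except retroflex, where /ɖ/ would be expected.

retroflex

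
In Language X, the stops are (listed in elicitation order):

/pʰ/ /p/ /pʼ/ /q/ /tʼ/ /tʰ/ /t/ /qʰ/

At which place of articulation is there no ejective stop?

bilabial: plain /p/, aspirated /pʰ/, ejective /pʼ/.
alveolar: plain /t/, aspirated /tʰ/, ejective /tʼ/.
uvular: plain /q/, aspirated /qʰ/, ejective —.
Every place of articulation has an ejective member except uvular, where /qʼ/ would be expected.

uvular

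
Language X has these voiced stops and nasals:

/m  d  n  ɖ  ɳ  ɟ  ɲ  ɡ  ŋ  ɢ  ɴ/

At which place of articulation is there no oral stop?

bilabial

bilabial: oral stop —, nasal /m/.
alveolar: oral stop /d/, nasal /n/.
retroflex: oral stop /ɖ/, nasal /ɳ/.
palatal: oral stop /ɟ/, nasal /ɲ/.
velar: oral stop /ɡ/, nasal /ŋ/.
uvular: oral stop /ɢ/, nasal /ɴ/.
Every place of articulation has an oral stop member except bilabial, where /b/ would be expected.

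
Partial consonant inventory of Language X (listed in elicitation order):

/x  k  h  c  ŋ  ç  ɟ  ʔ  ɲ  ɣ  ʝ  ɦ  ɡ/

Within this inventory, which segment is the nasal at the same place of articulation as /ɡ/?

/ŋ/

/ɡ/ is a voiced velar stop.
The nasal at the same place is a velar nasal — in this inventory, /ŋ/.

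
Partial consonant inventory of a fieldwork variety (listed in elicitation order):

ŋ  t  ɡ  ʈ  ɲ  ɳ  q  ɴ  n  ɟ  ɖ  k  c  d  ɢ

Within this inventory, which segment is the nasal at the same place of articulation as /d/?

/n/

/d/ is a voiced alveolar stop.
The nasal at the same place is an alveolar nasal — in this inventory, /n/.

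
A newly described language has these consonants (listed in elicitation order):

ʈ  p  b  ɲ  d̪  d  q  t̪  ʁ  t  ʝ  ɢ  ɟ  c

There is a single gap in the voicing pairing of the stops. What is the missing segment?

/ɖ/

bilabial: voiceless /p/, voiced /b/.
dental: voiceless /t̪/, voiced /d̪/.
alveolar: voiceless /t/, voiced /d/.
retroflex: voiceless /ʈ/, voiced —.
palatal: voiceless /c/, voiced /ɟ/.
uvular: voiceless /q/, voiced /ɢ/.
The retroflex row has no voiced member, so the gap is the voiced retroflex stop /ɖ/.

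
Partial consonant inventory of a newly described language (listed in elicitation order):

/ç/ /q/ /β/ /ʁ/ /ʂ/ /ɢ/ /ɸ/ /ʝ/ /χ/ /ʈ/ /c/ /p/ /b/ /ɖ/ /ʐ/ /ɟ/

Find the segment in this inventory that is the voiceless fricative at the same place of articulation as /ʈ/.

/ʈ/ is a voiceless retroflex stop.
The voiceless fricative at the same place is a voiceless retroflex fricative — in this inventory, /ʂ/.

/ʂ/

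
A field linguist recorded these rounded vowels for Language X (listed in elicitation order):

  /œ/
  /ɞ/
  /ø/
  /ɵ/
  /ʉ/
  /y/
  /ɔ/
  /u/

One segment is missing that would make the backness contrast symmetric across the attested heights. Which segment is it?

/o/

height            front     central   back    
high              y         ʉ         u       
high-mid          ø         ɵ         —       
low-mid           œ         ɞ         ɔ       
The high-mid row has no back member, so the gap is the high-mid back rounded vowel /o/.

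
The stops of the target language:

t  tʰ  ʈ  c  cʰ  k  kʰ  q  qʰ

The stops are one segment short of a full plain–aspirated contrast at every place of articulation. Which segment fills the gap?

/ʈʰ/

alveolar: plain /t/, aspirated /tʰ/.
retroflex: plain /ʈ/, aspirated —.
palatal: plain /c/, aspirated /cʰ/.
velar: plain /k/, aspirated /kʰ/.
uvular: plain /q/, aspirated /qʰ/.
The retroflex row has no aspirated member, so the gap is the aspirated retroflex stop /ʈʰ/.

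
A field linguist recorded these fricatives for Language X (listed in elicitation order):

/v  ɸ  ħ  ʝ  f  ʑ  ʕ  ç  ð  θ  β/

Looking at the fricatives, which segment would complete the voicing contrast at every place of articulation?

/ɕ/

Voiceless: /ɸ/ (bilabial), /f/ (labiodental), /θ/ (dental), /ç/ (palatal), /ħ/ (pharyngeal).
Voiced: /β/ (bilabial), /v/ (labiodental), /ð/ (dental), /ʑ/ (alveolo-palatal), /ʝ/ (palatal), /ʕ/ (pharyngeal).
The alveolo-palatal row has no voiceless member, so the gap is the voiceless alveolo-palatal fricative /ɕ/.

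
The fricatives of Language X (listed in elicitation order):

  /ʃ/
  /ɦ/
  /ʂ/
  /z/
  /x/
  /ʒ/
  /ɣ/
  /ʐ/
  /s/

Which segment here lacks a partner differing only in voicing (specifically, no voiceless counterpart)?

Alveolar: /s/ ~ /z/
Postalveolar: /ʃ/ ~ /ʒ/
Retroflex: /ʂ/ ~ /ʐ/
Velar: /x/ ~ /ɣ/
Glottal: only /ɦ/ (voiced); no voiceless partner.
So /ɦ/ is the unpaired segment.

/ɦ/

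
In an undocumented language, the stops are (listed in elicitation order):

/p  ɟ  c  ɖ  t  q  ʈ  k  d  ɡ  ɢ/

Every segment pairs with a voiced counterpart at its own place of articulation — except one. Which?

/p/

Alveolar: /t/ ~ /d/
Retroflex: /ʈ/ ~ /ɖ/
Palatal: /c/ ~ /ɟ/
Velar: /k/ ~ /ɡ/
Uvular: /q/ ~ /ɢ/
Bilabial: only /p/ (voiceless); no voiced partner.
So /p/ is the unpaired segment.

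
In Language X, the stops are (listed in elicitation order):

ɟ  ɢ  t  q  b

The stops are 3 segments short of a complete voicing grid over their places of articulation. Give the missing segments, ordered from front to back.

bilabial: voiceless —, voiced /b/.
alveolar: voiceless /t/, voiced —.
palatal: voiceless —, voiced /ɟ/.
uvular: voiceless /q/, voiced /ɢ/.
Gaps, from front to back: bilabial lacks voiceless (/p/); alveolar lacks voiced (/d/); palatal lacks voiceless (/c/).

/p/, /d/, /c/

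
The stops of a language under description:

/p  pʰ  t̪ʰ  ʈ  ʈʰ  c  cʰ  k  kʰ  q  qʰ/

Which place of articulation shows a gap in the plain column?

dental

place of articulation  plain     aspirated
bilabial          p         pʰ      
dental            —         t̪ʰ     
retroflex         ʈ         ʈʰ      
palatal           c         cʰ      
velar             k         kʰ      
uvular            q         qʰ      
Every place of articulation has a plain member except dental, where /t̪/ would be expected.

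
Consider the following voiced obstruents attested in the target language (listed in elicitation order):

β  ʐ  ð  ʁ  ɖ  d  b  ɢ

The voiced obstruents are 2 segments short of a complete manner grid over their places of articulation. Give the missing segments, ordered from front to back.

/d̪/, /z/

place of articulation  stop      fricative
bilabial          b         β       
dental            —         ð       
alveolar          d         —       
retroflex         ɖ         ʐ       
uvular            ɢ         ʁ       
Gaps, from front to back: dental lacks stop (/d̪/); alveolar lacks fricative (/z/).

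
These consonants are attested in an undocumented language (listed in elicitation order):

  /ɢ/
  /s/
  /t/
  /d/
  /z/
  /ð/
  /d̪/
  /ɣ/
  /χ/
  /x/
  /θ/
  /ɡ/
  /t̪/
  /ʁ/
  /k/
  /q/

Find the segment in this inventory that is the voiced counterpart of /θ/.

/θ/ is a voiceless dental fricative.
The voiced counterpart is a voiced dental fricative — in this inventory, /ð/.

/ð/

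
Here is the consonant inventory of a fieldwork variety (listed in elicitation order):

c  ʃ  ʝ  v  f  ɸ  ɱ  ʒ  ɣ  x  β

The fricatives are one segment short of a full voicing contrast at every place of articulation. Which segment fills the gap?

/ç/

bilabial: voiceless /ɸ/, voiced /β/.
labiodental: voiceless /f/, voiced /v/.
postalveolar: voiceless /ʃ/, voiced /ʒ/.
palatal: voiceless —, voiced /ʝ/.
velar: voiceless /x/, voiced /ɣ/.
The palatal row has no voiceless member, so the gap is the voiceless palatal fricative /ç/.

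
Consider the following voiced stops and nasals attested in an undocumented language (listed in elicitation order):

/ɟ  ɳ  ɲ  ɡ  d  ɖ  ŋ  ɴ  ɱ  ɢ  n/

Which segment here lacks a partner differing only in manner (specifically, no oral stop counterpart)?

/ɱ/

Alveolar: /d/ ~ /n/
Retroflex: /ɖ/ ~ /ɳ/
Palatal: /ɟ/ ~ /ɲ/
Velar: /ɡ/ ~ /ŋ/
Uvular: /ɢ/ ~ /ɴ/
Labiodental: only /ɱ/ (nasal); no oral stop partner.
So /ɱ/ is the unpaired segment.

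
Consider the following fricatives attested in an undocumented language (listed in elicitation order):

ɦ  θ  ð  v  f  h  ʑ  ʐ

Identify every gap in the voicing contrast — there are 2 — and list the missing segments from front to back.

place of articulation  voiceless  voiced  
labiodental       f         v       
dental            θ         ð       
retroflex         —         ʐ       
alveolo-palatal   —         ʑ       
glottal           h         ɦ       
Gaps, from front to back: retroflex lacks voiceless (/ʂ/); alveolo-palatal lacks voiceless (/ɕ/).

/ʂ/, /ɕ/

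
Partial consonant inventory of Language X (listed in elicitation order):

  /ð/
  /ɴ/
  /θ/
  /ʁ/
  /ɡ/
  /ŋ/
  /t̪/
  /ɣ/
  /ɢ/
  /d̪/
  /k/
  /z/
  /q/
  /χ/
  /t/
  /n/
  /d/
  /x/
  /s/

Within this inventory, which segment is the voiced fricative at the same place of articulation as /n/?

/z/

/n/ is an alveolar nasal.
The voiced fricative at the same place is a voiced alveolar fricative — in this inventory, /z/.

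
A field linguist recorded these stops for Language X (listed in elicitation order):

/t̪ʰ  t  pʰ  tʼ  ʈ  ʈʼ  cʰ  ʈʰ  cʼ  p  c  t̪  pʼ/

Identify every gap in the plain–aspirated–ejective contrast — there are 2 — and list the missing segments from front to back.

Plain: /p/ (bilabial), /t̪/ (dental), /t/ (alveolar), /ʈ/ (retroflex), /c/ (palatal).
Aspirated: /pʰ/ (bilabial), /t̪ʰ/ (dental), /ʈʰ/ (retroflex), /cʰ/ (palatal).
Ejective: /pʼ/ (bilabial), /tʼ/ (alveolar), /ʈʼ/ (retroflex), /cʼ/ (palatal).
Gaps, from front to back: dental lacks ejective (/t̪ʼ/); alveolar lacks aspirated (/tʰ/).

/t̪ʼ/, /tʰ/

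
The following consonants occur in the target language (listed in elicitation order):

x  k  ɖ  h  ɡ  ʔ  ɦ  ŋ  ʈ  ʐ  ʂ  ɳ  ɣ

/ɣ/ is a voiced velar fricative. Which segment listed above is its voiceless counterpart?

/x/

The voiceless counterpart is a voiceless velar fricative — in this inventory, /x/.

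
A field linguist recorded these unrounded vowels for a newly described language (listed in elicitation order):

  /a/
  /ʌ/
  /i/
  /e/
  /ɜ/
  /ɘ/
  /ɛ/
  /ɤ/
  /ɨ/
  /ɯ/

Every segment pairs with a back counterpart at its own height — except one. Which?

/a/

High: /i/ ~ /ɨ/ ~ /ɯ/
High-mid: /e/ ~ /ɘ/ ~ /ɤ/
Low-mid: /ɛ/ ~ /ɜ/ ~ /ʌ/
Low: only /a/ (front); no back partner.
So /a/ is the unpaired segment.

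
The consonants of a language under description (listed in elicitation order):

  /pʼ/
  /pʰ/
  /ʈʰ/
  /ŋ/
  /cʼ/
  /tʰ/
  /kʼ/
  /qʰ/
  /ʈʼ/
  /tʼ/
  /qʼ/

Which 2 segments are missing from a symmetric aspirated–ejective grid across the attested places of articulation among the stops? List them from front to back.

place of articulation  aspirated  ejective
bilabial          pʰ        pʼ      
alveolar          tʰ        tʼ      
retroflex         ʈʰ        ʈʼ      
palatal           —         cʼ      
velar             —         kʼ      
uvular            qʰ        qʼ      
Gaps, from front to back: palatal lacks aspirated (/cʰ/); velar lacks aspirated (/kʰ/).

/cʰ/, /kʰ/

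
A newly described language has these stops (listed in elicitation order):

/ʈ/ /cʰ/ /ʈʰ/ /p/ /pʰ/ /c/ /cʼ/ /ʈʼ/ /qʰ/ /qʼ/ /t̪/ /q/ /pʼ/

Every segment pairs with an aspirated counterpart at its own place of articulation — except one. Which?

/t̪/

Bilabial: /p/ ~ /pʰ/ ~ /pʼ/
Retroflex: /ʈ/ ~ /ʈʰ/ ~ /ʈʼ/
Palatal: /c/ ~ /cʰ/ ~ /cʼ/
Uvular: /q/ ~ /qʰ/ ~ /qʼ/
Dental: only /t̪/ (plain); no aspirated partner.
So /t̪/ is the unpaired segment.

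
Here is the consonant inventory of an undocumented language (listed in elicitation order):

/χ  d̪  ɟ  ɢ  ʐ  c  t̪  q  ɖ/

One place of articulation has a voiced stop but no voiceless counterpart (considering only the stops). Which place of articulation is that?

place of articulation  voiceless  voiced  
dental            t̪        d̪      
retroflex         —         ɖ       
palatal           c         ɟ       
uvular            q         ɢ       
Every place of articulation has a voiceless member except retroflex, where /ʈ/ would be expected.

retroflex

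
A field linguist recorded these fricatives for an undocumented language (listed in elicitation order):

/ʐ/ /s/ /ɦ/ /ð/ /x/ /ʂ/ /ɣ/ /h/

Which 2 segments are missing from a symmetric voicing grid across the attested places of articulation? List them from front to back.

/θ/, /z/

dental: voiceless —, voiced /ð/.
alveolar: voiceless /s/, voiced —.
retroflex: voiceless /ʂ/, voiced /ʐ/.
velar: voiceless /x/, voiced /ɣ/.
glottal: voiceless /h/, voiced /ɦ/.
Gaps, from front to back: dental lacks voiceless (/θ/); alveolar lacks voiced (/z/).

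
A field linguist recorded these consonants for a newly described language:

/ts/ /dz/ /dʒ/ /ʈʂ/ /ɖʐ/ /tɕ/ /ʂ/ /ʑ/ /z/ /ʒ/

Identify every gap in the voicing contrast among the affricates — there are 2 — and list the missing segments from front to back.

alveolar: voiceless /ts/, voiced /dz/.
postalveolar: voiceless —, voiced /dʒ/.
retroflex: voiceless /ʈʂ/, voiced /ɖʐ/.
alveolo-palatal: voiceless /tɕ/, voiced —.
Gaps, from front to back: postalveolar lacks voiceless (/tʃ/); alveolo-palatal lacks voiced (/dʑ/).

/tʃ/, /dʑ/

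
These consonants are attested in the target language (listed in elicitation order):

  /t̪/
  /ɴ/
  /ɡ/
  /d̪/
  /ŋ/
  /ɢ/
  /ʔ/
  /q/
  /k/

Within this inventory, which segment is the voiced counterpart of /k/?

/ɡ/

/k/ is a voiceless velar stop.
The voiced counterpart is a voiced velar stop — in this inventory, /ɡ/.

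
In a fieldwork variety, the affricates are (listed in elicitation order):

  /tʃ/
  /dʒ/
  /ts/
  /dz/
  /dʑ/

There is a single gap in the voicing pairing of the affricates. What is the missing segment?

alveolar: voiceless /ts/, voiced /dz/.
postalveolar: voiceless /tʃ/, voiced /dʒ/.
alveolo-palatal: voiceless —, voiced /dʑ/.
The alveolo-palatal row has no voiceless member, so the gap is the voiceless alveolo-palatal affricate /tɕ/.

/tɕ/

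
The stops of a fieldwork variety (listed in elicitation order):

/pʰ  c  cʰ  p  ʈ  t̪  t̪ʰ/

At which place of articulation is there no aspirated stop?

Plain: /p/ (bilabial), /t̪/ (dental), /ʈ/ (retroflex), /c/ (palatal).
Aspirated: /pʰ/ (bilabial), /t̪ʰ/ (dental), /cʰ/ (palatal).
Every place of articulation has an aspirated member except retroflex, where /ʈʰ/ would be expected.

retroflex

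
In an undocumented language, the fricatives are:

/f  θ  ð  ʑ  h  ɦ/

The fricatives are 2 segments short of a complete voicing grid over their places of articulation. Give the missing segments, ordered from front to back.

/v/, /ɕ/

Voiceless: /f/ (labiodental), /θ/ (dental), /h/ (glottal).
Voiced: /ð/ (dental), /ʑ/ (alveolo-palatal), /ɦ/ (glottal).
Gaps, from front to back: labiodental lacks voiced (/v/); alveolo-palatal lacks voiceless (/ɕ/).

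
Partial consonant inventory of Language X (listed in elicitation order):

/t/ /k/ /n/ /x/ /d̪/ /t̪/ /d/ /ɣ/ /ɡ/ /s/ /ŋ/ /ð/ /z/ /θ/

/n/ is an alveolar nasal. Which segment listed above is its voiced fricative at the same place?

The voiced fricative at the same place is a voiced alveolar fricative — in this inventory, /z/.

/z/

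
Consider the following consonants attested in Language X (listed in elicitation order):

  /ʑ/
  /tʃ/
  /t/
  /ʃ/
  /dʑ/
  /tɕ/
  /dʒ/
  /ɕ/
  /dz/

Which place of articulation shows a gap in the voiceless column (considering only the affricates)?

alveolar: voiceless —, voiced /dz/.
postalveolar: voiceless /tʃ/, voiced /dʒ/.
alveolo-palatal: voiceless /tɕ/, voiced /dʑ/.
Every place of articulation has a voiceless member except alveolar, where /ts/ would be expected.

alveolar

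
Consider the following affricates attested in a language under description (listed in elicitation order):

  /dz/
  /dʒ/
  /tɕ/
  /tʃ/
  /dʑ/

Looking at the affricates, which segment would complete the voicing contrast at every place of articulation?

/ts/

Voiceless: /tʃ/ (postalveolar), /tɕ/ (alveolo-palatal).
Voiced: /dz/ (alveolar), /dʒ/ (postalveolar), /dʑ/ (alveolo-palatal).
The alveolar row has no voiceless member, so the gap is the voiceless alveolar affricate /ts/.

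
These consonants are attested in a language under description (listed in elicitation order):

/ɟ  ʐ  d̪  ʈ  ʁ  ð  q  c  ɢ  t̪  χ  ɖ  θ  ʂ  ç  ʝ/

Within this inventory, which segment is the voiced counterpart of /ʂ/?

/ʐ/

/ʂ/ is a voiceless retroflex fricative.
The voiced counterpart is a voiced retroflex fricative — in this inventory, /ʐ/.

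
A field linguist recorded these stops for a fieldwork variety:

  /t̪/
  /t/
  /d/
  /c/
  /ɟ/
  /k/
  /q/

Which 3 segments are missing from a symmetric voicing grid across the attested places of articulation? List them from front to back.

Voiceless: /t̪/ (dental), /t/ (alveolar), /c/ (palatal), /k/ (velar), /q/ (uvular).
Voiced: /d/ (alveolar), /ɟ/ (palatal).
Gaps, from front to back: dental lacks voiced (/d̪/); velar lacks voiced (/ɡ/); uvular lacks voiced (/ɢ/).

/d̪/, /ɡ/, /ɢ/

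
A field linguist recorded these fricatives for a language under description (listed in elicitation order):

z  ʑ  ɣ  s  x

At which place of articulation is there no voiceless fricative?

alveolo-palatal

Voiceless: /s/ (alveolar), /x/ (velar).
Voiced: /z/ (alveolar), /ʑ/ (alveolo-palatal), /ɣ/ (velar).
Every place of articulation has a voiceless member except alveolo-palatal, where /ɕ/ would be expected.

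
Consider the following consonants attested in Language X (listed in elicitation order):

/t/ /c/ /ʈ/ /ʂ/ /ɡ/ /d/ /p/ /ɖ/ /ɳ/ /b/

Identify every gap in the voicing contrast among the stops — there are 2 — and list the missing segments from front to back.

/ɟ/, /k/

place of articulation  voiceless  voiced  
bilabial          p         b       
alveolar          t         d       
retroflex         ʈ         ɖ       
palatal           c         —       
velar             —         ɡ       
Gaps, from front to back: palatal lacks voiced (/ɟ/); velar lacks voiceless (/k/).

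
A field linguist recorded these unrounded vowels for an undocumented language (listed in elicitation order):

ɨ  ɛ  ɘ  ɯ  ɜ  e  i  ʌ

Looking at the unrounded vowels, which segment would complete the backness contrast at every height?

Front: /i/ (high), /e/ (high-mid), /ɛ/ (low-mid).
Central: /ɨ/ (high), /ɘ/ (high-mid), /ɜ/ (low-mid).
Back: /ɯ/ (high), /ʌ/ (low-mid).
The high-mid row has no back member, so the gap is the high-mid back unrounded vowel /ɤ/.

/ɤ/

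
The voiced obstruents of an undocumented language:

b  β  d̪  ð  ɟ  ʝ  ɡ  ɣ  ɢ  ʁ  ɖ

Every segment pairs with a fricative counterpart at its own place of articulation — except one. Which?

/ɖ/

Bilabial: /b/ ~ /β/
Dental: /d̪/ ~ /ð/
Palatal: /ɟ/ ~ /ʝ/
Velar: /ɡ/ ~ /ɣ/
Uvular: /ɢ/ ~ /ʁ/
Retroflex: only /ɖ/ (stop); no fricative partner.
So /ɖ/ is the unpaired segment.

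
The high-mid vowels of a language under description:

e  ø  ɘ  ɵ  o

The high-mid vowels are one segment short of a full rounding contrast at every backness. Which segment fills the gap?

/ɤ/

Unrounded: /e/ (front), /ɘ/ (central).
Rounded: /ø/ (front), /ɵ/ (central), /o/ (back).
The back row has no unrounded member, so the gap is the back unrounded vowel /ɤ/.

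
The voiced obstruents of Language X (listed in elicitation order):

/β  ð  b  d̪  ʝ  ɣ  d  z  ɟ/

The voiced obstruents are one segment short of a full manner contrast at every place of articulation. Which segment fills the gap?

Stop: /b/ (bilabial), /d̪/ (dental), /d/ (alveolar), /ɟ/ (palatal).
Fricative: /β/ (bilabial), /ð/ (dental), /z/ (alveolar), /ʝ/ (palatal), /ɣ/ (velar).
The velar row has no stop member, so the gap is the velar stop /ɡ/.

/ɡ/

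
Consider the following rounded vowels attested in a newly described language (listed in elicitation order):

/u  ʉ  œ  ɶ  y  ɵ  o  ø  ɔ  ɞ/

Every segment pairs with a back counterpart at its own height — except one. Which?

High: /y/ ~ /ʉ/ ~ /u/
High-mid: /ø/ ~ /ɵ/ ~ /o/
Low-mid: /œ/ ~ /ɞ/ ~ /ɔ/
Low: only /ɶ/ (front); no back partner.
So /ɶ/ is the unpaired segment.

/ɶ/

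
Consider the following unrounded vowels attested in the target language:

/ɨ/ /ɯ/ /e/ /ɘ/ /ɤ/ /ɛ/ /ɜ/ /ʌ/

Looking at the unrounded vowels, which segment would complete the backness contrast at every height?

high: front —, central /ɨ/, back /ɯ/.
high-mid: front /e/, central /ɘ/, back /ɤ/.
low-mid: front /ɛ/, central /ɜ/, back /ʌ/.
The high row has no front member, so the gap is the high front unrounded vowel /i/.

/i/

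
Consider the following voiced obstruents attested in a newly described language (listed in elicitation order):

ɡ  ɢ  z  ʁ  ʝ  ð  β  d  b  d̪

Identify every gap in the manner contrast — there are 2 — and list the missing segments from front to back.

/ɟ/, /ɣ/

Stop: /b/ (bilabial), /d̪/ (dental), /d/ (alveolar), /ɡ/ (velar), /ɢ/ (uvular).
Fricative: /β/ (bilabial), /ð/ (dental), /z/ (alveolar), /ʝ/ (palatal), /ʁ/ (uvular).
Gaps, from front to back: palatal lacks stop (/ɟ/); velar lacks fricative (/ɣ/).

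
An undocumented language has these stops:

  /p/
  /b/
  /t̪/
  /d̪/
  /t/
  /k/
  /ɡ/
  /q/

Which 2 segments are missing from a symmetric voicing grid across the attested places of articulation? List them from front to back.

/d/, /ɢ/

Voiceless: /p/ (bilabial), /t̪/ (dental), /t/ (alveolar), /k/ (velar), /q/ (uvular).
Voiced: /b/ (bilabial), /d̪/ (dental), /ɡ/ (velar).
Gaps, from front to back: alveolar lacks voiced (/d/); uvular lacks voiced (/ɢ/).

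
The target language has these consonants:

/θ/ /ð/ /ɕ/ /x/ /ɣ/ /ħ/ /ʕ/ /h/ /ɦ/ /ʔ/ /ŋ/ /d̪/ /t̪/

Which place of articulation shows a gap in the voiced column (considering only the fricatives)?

Voiceless: /θ/ (dental), /ɕ/ (alveolo-palatal), /x/ (velar), /ħ/ (pharyngeal), /h/ (glottal).
Voiced: /ð/ (dental), /ɣ/ (velar), /ʕ/ (pharyngeal), /ɦ/ (glottal).
Every place of articulation has a voiced member except alveolo-palatal, where /ʑ/ would be expected.

alveolo-palatal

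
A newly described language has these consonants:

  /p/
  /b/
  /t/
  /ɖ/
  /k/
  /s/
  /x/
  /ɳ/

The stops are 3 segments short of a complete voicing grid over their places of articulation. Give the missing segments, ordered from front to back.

/d/, /ʈ/, /ɡ/

Voiceless: /p/ (bilabial), /t/ (alveolar), /k/ (velar).
Voiced: /b/ (bilabial), /ɖ/ (retroflex).
Gaps, from front to back: alveolar lacks voiced (/d/); retroflex lacks voiceless (/ʈ/); velar lacks voiced (/ɡ/).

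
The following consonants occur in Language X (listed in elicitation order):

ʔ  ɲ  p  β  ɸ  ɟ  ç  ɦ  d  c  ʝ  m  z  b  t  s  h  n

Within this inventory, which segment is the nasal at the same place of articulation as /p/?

/p/ is a voiceless bilabial stop.
The nasal at the same place is a bilabial nasal — in this inventory, /m/.

/m/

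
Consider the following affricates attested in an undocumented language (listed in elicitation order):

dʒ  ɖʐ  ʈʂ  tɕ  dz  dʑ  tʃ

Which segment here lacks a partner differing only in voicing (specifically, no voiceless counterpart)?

Postalveolar: /tʃ/ ~ /dʒ/
Retroflex: /ʈʂ/ ~ /ɖʐ/
Alveolo-palatal: /tɕ/ ~ /dʑ/
Alveolar: only /dz/ (voiced); no voiceless partner.
So /dz/ is the unpaired segment.

/dz/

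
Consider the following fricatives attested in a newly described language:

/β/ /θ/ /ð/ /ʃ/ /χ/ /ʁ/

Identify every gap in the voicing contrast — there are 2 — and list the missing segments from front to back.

place of articulation  voiceless  voiced  
bilabial          —         β       
dental            θ         ð       
postalveolar      ʃ         —       
uvular            χ         ʁ       
Gaps, from front to back: bilabial lacks voiceless (/ɸ/); postalveolar lacks voiced (/ʒ/).

/ɸ/, /ʒ/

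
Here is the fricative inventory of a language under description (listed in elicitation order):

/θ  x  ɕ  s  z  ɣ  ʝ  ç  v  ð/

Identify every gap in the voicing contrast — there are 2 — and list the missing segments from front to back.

Voiceless: /θ/ (dental), /s/ (alveolar), /ɕ/ (alveolo-palatal), /ç/ (palatal), /x/ (velar).
Voiced: /v/ (labiodental), /ð/ (dental), /z/ (alveolar), /ʝ/ (palatal), /ɣ/ (velar).
Gaps, from front to back: labiodental lacks voiceless (/f/); alveolo-palatal lacks voiced (/ʑ/).

/f/, /ʑ/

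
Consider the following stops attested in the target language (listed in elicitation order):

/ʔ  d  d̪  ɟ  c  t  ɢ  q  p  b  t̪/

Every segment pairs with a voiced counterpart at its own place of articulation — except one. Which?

/ʔ/

Bilabial: /p/ ~ /b/
Dental: /t̪/ ~ /d̪/
Alveolar: /t/ ~ /d/
Palatal: /c/ ~ /ɟ/
Uvular: /q/ ~ /ɢ/
Glottal: only /ʔ/ (voiceless); no voiced partner.
So /ʔ/ is the unpaired segment.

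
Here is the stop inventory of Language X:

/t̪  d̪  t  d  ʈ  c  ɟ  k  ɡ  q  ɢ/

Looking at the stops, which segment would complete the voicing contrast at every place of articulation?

/ɖ/

place of articulation  voiceless  voiced  
dental            t̪        d̪      
alveolar          t         d       
retroflex         ʈ         —       
palatal           c         ɟ       
velar             k         ɡ       
uvular            q         ɢ       
The retroflex row has no voiced member, so the gap is the voiced retroflex stop /ɖ/.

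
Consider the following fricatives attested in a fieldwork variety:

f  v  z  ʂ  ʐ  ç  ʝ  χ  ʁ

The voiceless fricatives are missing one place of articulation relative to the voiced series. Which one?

alveolar

place of articulation  voiceless  voiced  
labiodental       f         v       
alveolar          —         z       
retroflex         ʂ         ʐ       
palatal           ç         ʝ       
uvular            χ         ʁ       
Every place of articulation has a voiceless member except alveolar, where /s/ would be expected.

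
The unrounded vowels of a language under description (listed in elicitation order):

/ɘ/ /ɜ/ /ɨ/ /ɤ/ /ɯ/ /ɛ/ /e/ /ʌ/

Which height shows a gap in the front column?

Front: /e/ (high-mid), /ɛ/ (low-mid).
Central: /ɨ/ (high), /ɘ/ (high-mid), /ɜ/ (low-mid).
Back: /ɯ/ (high), /ɤ/ (high-mid), /ʌ/ (low-mid).
Every height has a front member except high, where /i/ would be expected.

high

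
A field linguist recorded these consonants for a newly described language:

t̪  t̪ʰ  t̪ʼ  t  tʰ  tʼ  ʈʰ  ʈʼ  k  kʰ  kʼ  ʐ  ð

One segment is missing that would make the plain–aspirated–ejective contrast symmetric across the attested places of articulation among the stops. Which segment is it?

/ʈ/

dental: plain /t̪/, aspirated /t̪ʰ/, ejective /t̪ʼ/.
alveolar: plain /t/, aspirated /tʰ/, ejective /tʼ/.
retroflex: plain —, aspirated /ʈʰ/, ejective /ʈʼ/.
velar: plain /k/, aspirated /kʰ/, ejective /kʼ/.
The retroflex row has no plain member, so the gap is the plain retroflex stop /ʈ/.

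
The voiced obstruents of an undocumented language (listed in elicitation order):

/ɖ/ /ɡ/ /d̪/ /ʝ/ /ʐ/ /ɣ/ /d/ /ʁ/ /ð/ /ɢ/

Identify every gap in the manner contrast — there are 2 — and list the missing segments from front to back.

Stop: /d̪/ (dental), /d/ (alveolar), /ɖ/ (retroflex), /ɡ/ (velar), /ɢ/ (uvular).
Fricative: /ð/ (dental), /ʐ/ (retroflex), /ʝ/ (palatal), /ɣ/ (velar), /ʁ/ (uvular).
Gaps, from front to back: alveolar lacks fricative (/z/); palatal lacks stop (/ɟ/).

/z/, /ɟ/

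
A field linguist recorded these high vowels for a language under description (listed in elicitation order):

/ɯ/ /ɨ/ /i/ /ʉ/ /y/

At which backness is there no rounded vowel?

back

front: unrounded /i/, rounded /y/.
central: unrounded /ɨ/, rounded /ʉ/.
back: unrounded /ɯ/, rounded —.
Every backness has a rounded member except back, where /u/ would be expected.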